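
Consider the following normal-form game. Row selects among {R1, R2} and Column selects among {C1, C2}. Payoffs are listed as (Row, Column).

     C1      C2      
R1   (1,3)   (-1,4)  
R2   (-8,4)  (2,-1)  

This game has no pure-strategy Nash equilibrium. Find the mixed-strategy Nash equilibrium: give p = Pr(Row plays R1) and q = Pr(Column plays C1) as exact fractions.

Each player's mixing probability is pinned down by making the *other* player indifferent.
Column indifferent between C1 and C2: p·3 + (1−p)·4 = p·4 + (1−p)·(-1) ⟹ 4 + (-1)p = (-1) + 5p ⟹ p = 5/6.
Row indifferent between R1 and R2: q·1 + (1−q)·(-1) = q·(-8) + (1−q)·2 ⟹ (-1) + 2q = 2 + (-10)q ⟹ q = 1/4.

p = 5/6, q = 1/4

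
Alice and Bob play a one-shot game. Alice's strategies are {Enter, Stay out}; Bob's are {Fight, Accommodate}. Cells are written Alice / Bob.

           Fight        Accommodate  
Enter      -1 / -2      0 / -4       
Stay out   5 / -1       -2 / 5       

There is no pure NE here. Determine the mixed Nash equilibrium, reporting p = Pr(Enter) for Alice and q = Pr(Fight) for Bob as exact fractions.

In a mixed NE each player is indifferent between their pure strategies, so the opponent's mix sets the indifference.
Bob indifferent between Fight and Accommodate: p·(-2) + (1−p)·(-1) = p·(-4) + (1−p)·5 ⟹ (-1) + (-1)p = 5 + (-9)p ⟹ p = 3/4.
Alice indifferent between Enter and Stay out: q·(-1) + (1−q)·0 = q·5 + (1−q)·(-2) ⟹ 0 + (-1)q = (-2) + 7q ⟹ q = 1/4.

p = 3/4, q = 1/4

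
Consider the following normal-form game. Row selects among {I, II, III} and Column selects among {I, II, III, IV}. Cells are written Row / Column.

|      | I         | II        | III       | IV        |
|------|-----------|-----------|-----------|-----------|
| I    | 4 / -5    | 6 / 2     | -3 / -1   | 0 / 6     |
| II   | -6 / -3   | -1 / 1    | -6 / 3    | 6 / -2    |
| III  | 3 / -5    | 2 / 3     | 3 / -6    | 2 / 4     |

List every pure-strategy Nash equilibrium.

No pure-strategy Nash equilibrium

Find each player's best response to every opponent strategy; NE are the intersections.
Row's best responses — vs I: I (payoff 4); vs II: I (payoff 6); vs III: III (payoff 3); vs IV: II (payoff 6).
Column's best responses — vs I: IV (payoff 6); vs II: III (payoff 3); vs III: IV (payoff 4).
No cell has both players best-responding. For instance, Row's best reply to IV is II, but against II Column prefers III over IV.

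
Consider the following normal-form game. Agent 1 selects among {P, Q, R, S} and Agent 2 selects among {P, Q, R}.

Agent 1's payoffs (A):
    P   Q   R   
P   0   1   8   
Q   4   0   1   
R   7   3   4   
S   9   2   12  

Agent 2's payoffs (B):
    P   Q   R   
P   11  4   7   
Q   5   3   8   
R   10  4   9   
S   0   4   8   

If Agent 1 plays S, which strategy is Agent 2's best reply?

R

With Agent 1 fixed at S, Agent 2's payoffs are: P → 0, Q → 4, R → 8.
The maximum is 8, achieved by R.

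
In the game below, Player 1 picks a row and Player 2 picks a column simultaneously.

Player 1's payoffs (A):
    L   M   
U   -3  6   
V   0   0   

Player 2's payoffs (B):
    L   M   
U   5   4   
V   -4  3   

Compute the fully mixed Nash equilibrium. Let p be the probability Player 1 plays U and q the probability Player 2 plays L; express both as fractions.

p = 7/8, q = 2/3

In a mixed NE each player is indifferent between their pure strategies, so the opponent's mix sets the indifference.
Player 2 indifferent between L and M: p·5 + (1−p)·(-4) = p·4 + (1−p)·3 ⟹ (-4) + 9p = 3 + 1p ⟹ p = 7/8.
Player 1 indifferent between U and V: q·(-3) + (1−q)·6 = q·0 + (1−q)·0 ⟹ 6 + (-9)q = 0 + 0q ⟹ q = 2/3.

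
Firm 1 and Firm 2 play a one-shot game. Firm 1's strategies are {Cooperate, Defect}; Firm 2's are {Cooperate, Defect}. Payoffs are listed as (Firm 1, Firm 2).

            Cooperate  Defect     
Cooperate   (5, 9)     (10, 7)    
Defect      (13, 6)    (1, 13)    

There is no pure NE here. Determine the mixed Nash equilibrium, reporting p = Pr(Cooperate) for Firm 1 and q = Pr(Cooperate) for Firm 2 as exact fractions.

p = 7/9, q = 9/17

In a mixed NE each player is indifferent between their pure strategies, so the opponent's mix sets the indifference.
Firm 2 indifferent between Cooperate and Defect: p·9 + (1−p)·6 = p·7 + (1−p)·13 ⟹ 6 + 3p = 13 + (-6)p ⟹ p = 7/9.
Firm 1 indifferent between Cooperate and Defect: q·5 + (1−q)·10 = q·13 + (1−q)·1 ⟹ 10 + (-5)q = 1 + 12q ⟹ q = 9/17.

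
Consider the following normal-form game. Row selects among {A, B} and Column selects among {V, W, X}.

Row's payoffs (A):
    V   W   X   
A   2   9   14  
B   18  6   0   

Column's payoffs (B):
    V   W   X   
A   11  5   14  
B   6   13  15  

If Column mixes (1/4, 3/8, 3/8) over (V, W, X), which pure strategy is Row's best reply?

A

Compute Row's expected payoff from each pure strategy against the given mix.
A: (1/4)·2 + (3/8)·9 + (3/8)·14 = 73/8
B: (1/4)·18 + (3/8)·6 + (3/8)·0 = 27/4
Highest expected payoff is 73/8, from A.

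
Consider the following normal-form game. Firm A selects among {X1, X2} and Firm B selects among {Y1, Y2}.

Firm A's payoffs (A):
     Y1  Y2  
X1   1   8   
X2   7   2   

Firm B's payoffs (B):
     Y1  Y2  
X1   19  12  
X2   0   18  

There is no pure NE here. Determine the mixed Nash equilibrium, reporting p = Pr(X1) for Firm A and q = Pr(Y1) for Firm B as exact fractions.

Each player's mixing probability is pinned down by making the *other* player indifferent.
Firm B indifferent between Y1 and Y2: p·19 + (1−p)·0 = p·12 + (1−p)·18 ⟹ 0 + 19p = 18 + (-6)p ⟹ p = 18/25.
Firm A indifferent between X1 and X2: q·1 + (1−q)·8 = q·7 + (1−q)·2 ⟹ 8 + (-7)q = 2 + 5q ⟹ q = 1/2.

p = 18/25, q = 1/2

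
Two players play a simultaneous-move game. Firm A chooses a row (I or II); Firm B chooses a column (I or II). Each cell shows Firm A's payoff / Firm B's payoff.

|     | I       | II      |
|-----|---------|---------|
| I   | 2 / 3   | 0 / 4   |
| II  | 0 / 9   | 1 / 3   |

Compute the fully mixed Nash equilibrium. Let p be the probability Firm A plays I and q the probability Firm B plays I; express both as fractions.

In a mixed NE each player is indifferent between their pure strategies, so the opponent's mix sets the indifference.
Firm B indifferent between I and II: p·3 + (1−p)·9 = p·4 + (1−p)·3 ⟹ 9 + (-6)p = 3 + 1p ⟹ p = 6/7.
Firm A indifferent between I and II: q·2 + (1−q)·0 = q·0 + (1−q)·1 ⟹ 0 + 2q = 1 + (-1)q ⟹ q = 1/3.

p = 6/7, q = 1/3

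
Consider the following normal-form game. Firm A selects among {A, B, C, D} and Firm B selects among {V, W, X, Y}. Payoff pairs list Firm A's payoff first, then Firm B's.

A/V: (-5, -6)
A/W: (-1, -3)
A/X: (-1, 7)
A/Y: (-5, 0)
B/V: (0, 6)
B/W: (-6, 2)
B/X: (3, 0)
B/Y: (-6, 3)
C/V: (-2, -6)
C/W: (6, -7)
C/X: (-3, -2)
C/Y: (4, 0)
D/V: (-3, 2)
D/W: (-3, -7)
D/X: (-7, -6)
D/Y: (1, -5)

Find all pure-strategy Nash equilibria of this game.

Find each player's best response to every opponent strategy; NE are the intersections.
Firm A's best responses — vs V: B (payoff 0); vs W: C (payoff 6); vs X: B (payoff 3); vs Y: C (payoff 4).
Firm B's best responses — vs A: X (payoff 7); vs B: V (payoff 6); vs C: Y (payoff 0); vs D: V (payoff 2).
Mutual best responses occur at (B, V) and (C, Y); at each, neither player gains by switching.

(B, V) and (C, Y)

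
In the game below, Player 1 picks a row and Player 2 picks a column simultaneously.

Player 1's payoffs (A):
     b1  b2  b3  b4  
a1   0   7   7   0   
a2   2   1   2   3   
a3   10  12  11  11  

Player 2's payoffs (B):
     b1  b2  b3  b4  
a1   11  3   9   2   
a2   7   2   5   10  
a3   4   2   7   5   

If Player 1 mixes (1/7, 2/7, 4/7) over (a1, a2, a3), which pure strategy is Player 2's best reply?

Player 2's best reply maximizes expected payoff against the mix.
b1: (1/7)·11 + (2/7)·7 + (4/7)·4 = 41/7
b2: (1/7)·3 + (2/7)·2 + (4/7)·2 = 15/7
b3: (1/7)·9 + (2/7)·5 + (4/7)·7 = 47/7
b4: (1/7)·2 + (2/7)·10 + (4/7)·5 = 6
Highest expected payoff is 47/7, from b3.

b3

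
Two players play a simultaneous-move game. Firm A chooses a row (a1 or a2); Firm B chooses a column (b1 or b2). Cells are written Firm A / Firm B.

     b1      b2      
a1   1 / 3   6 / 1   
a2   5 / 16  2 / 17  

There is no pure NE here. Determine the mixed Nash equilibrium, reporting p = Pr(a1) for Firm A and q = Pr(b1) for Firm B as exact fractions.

Each player's mixing probability is pinned down by making the *other* player indifferent.
Firm B indifferent between b1 and b2: p·3 + (1−p)·16 = p·1 + (1−p)·17 ⟹ 16 + (-13)p = 17 + (-16)p ⟹ p = 1/3.
Firm A indifferent between a1 and a2: q·1 + (1−q)·6 = q·5 + (1−q)·2 ⟹ 6 + (-5)q = 2 + 3q ⟹ q = 1/2.

p = 1/3, q = 1/2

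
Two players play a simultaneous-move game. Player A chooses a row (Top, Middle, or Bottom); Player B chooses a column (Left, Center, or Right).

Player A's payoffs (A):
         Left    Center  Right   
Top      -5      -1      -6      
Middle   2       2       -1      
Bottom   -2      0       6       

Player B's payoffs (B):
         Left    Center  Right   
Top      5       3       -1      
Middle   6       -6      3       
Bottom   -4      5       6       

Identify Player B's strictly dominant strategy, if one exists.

A strategy is strictly dominant if it gives Player B a strictly higher payoff than every other strategy, against every choice by the opponent.
Left is not dominant: against Bottom, Center gives 5 > -4.
Center is not dominant: against Top, Left gives 5 > 3.
Right is not dominant: against Top, Left gives 5 > -1.
No single strategy is best against every opponent action.

None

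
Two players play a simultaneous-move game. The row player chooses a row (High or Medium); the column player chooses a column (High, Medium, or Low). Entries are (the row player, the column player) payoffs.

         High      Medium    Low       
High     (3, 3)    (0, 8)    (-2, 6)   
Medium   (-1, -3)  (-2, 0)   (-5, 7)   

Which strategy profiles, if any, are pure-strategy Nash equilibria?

(High, Medium)

Check mutual best responses: a cell is a NE iff neither player can gain by unilaterally deviating.
The row player's best responses — vs High: High (payoff 3); vs Medium: High (payoff 0); vs Low: High (payoff -2).
The column player's best responses — vs High: Medium (payoff 8); vs Medium: Low (payoff 7).
The only mutual best response is (High, Medium); neither player gains by switching there.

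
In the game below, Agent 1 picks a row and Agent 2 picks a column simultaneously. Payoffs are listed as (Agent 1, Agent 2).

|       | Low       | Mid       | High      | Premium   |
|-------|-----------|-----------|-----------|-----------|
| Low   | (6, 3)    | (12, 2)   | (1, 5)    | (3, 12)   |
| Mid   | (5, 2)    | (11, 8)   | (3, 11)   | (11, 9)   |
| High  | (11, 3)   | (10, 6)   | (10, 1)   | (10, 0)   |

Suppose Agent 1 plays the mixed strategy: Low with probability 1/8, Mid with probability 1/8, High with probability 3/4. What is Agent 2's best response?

Agent 2's best reply maximizes expected payoff against the mix.
Low: (1/8)·3 + (1/8)·2 + (3/4)·3 = 23/8
Mid: (1/8)·2 + (1/8)·8 + (3/4)·6 = 23/4
High: (1/8)·5 + (1/8)·11 + (3/4)·1 = 11/4
Premium: (1/8)·12 + (1/8)·9 + (3/4)·0 = 21/8
Highest expected payoff is 23/4, from Mid.

Mid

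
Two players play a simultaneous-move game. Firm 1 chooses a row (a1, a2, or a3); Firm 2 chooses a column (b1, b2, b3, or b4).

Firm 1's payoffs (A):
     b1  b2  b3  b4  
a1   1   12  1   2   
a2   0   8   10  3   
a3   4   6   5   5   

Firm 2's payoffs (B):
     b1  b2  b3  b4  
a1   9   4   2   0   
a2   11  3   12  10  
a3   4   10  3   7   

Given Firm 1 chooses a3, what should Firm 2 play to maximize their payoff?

b2

With Firm 1 fixed at a3, Firm 2's payoffs are: b1 → 4, b2 → 10, b3 → 3, b4 → 7.
The maximum is 10, achieved by b2.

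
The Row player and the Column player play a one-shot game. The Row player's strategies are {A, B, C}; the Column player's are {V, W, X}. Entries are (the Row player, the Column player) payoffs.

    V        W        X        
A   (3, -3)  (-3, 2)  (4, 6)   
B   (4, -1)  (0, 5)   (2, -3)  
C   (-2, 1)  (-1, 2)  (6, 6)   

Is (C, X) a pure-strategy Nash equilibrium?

Yes

Holding the Column player at X: the Row player gets 6 from C, versus 4 from A, 2 from B. No profitable deviation for the Row player.
Holding the Row player at C: the Column player gets 6 from X, versus 1 from V, 2 from W. No profitable deviation for the Column player either.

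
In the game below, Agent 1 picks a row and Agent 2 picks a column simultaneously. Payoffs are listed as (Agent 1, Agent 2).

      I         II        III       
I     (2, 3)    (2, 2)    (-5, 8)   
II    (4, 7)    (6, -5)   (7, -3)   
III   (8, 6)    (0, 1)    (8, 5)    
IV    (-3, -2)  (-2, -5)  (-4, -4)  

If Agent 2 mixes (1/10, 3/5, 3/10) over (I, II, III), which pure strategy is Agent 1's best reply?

Compute Agent 1's expected payoff from each pure strategy against the given mix.
I: (1/10)·2 + (3/5)·2 + (3/10)·(-5) = -1/10
II: (1/10)·4 + (3/5)·6 + (3/10)·7 = 61/10
III: (1/10)·8 + (3/5)·0 + (3/10)·8 = 16/5
IV: (1/10)·(-3) + (3/5)·(-2) + (3/10)·(-4) = -27/10
Highest expected payoff is 61/10, from II.

II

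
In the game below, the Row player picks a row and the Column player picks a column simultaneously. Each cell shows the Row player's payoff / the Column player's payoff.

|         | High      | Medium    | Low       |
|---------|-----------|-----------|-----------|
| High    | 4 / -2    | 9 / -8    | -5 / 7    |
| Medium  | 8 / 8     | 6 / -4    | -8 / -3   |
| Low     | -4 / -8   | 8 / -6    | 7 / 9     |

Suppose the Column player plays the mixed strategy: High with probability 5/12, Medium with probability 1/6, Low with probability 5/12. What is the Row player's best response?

Low

Compute the Row player's expected payoff from each pure strategy against the given mix.
High: (5/12)·4 + (1/6)·9 + (5/12)·(-5) = 13/12
Medium: (5/12)·8 + (1/6)·6 + (5/12)·(-8) = 1
Low: (5/12)·(-4) + (1/6)·8 + (5/12)·7 = 31/12
Highest expected payoff is 31/12, from Low.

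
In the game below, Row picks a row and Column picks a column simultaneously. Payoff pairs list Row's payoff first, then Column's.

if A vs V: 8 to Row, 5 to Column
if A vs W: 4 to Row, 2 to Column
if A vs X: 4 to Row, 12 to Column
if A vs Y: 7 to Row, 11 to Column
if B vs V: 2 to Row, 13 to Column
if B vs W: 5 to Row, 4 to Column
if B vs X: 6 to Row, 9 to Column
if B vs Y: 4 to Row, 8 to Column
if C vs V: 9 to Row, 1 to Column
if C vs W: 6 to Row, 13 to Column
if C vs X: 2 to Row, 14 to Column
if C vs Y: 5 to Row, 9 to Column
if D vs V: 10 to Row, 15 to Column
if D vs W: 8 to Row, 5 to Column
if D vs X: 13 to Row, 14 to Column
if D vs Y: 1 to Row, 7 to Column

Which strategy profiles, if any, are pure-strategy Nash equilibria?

(D, V)

Check mutual best responses: a cell is a NE iff neither player can gain by unilaterally deviating.
Row's best responses — vs V: D (payoff 10); vs W: D (payoff 8); vs X: D (payoff 13); vs Y: A (payoff 7).
Column's best responses — vs A: X (payoff 12); vs B: V (payoff 13); vs C: X (payoff 14); vs D: V (payoff 15).
The only mutual best response is (D, V); neither player gains by switching there.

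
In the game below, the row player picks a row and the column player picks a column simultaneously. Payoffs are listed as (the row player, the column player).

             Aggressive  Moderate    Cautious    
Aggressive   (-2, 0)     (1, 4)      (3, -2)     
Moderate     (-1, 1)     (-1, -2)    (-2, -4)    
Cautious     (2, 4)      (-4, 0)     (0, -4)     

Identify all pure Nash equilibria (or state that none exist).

A profile is a Nash equilibrium when each player is best-responding to the other.
The row player's best responses — vs Aggressive: Cautious (payoff 2); vs Moderate: Aggressive (payoff 1); vs Cautious: Aggressive (payoff 3).
The column player's best responses — vs Aggressive: Moderate (payoff 4); vs Moderate: Aggressive (payoff 1); vs Cautious: Aggressive (payoff 4).
Mutual best responses occur at (Aggressive, Moderate) and (Cautious, Aggressive); at each, neither player gains by switching.

(Aggressive, Moderate) and (Cautious, Aggressive)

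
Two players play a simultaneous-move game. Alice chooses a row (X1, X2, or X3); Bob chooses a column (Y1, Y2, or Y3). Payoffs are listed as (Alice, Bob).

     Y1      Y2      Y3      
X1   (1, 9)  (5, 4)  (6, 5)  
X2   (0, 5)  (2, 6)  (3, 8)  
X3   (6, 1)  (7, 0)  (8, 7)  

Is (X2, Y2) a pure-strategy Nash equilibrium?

Holding Bob at Y2: Alice gets 2 from X2 but could get 7 by switching to X3. Alice has a profitable deviation.

No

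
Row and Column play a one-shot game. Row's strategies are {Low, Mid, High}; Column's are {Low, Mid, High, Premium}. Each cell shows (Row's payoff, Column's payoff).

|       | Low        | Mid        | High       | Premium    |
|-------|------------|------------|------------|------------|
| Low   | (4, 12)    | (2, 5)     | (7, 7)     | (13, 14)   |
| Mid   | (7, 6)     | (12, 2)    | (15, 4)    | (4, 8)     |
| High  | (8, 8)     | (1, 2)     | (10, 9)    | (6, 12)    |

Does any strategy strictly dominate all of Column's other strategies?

Premium

Check whether one of Column's strategies beats all alternatives regardless of what the opponent does.
Premium strictly dominates: vs Low: 14 > each of {12, 5, 7}; vs Mid: 8 > each of {6, 2, 4}; vs High: 12 > each of {8, 2, 9}.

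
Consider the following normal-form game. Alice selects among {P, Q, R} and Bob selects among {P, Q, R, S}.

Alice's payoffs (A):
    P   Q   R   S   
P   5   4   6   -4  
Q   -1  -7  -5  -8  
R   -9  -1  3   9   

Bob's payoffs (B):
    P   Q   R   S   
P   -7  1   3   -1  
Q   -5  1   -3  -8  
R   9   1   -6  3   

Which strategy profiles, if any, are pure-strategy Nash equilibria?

(P, R)

Check mutual best responses: a cell is a NE iff neither player can gain by unilaterally deviating.
Alice's best responses — vs P: P (payoff 5); vs Q: P (payoff 4); vs R: P (payoff 6); vs S: R (payoff 9).
Bob's best responses — vs P: R (payoff 3); vs Q: Q (payoff 1); vs R: P (payoff 9).
The only mutual best response is (P, R); neither player gains by switching there.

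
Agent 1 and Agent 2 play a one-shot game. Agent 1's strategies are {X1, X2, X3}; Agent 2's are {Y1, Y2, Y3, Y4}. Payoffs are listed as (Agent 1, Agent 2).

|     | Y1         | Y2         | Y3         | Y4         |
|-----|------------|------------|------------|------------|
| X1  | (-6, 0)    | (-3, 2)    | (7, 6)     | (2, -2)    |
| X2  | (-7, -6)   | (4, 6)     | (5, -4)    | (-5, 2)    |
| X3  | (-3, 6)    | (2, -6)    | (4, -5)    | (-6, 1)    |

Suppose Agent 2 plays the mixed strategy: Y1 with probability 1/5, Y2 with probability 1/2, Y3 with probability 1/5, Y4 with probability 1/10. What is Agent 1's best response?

Compute Agent 1's expected payoff from each pure strategy against the given mix.
X1: (1/5)·(-6) + (1/2)·(-3) + (1/5)·7 + (1/10)·2 = -11/10
X2: (1/5)·(-7) + (1/2)·4 + (1/5)·5 + (1/10)·(-5) = 11/10
X3: (1/5)·(-3) + (1/2)·2 + (1/5)·4 + (1/10)·(-6) = 3/5
Highest expected payoff is 11/10, from X2.

X2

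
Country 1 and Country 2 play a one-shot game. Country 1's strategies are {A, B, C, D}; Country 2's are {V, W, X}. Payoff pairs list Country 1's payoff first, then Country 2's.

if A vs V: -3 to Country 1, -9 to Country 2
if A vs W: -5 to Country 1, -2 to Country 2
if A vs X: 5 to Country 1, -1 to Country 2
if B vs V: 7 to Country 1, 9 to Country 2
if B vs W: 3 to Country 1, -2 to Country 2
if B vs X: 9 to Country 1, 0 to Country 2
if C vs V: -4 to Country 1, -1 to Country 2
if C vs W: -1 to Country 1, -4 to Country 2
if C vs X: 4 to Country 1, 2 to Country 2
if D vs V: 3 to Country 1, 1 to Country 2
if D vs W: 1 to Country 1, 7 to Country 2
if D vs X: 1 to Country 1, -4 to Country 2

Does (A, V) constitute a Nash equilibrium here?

Holding Country 2 at V: Country 1 gets -3 from A but could get 7 by switching to B. Country 1 has a profitable deviation.

No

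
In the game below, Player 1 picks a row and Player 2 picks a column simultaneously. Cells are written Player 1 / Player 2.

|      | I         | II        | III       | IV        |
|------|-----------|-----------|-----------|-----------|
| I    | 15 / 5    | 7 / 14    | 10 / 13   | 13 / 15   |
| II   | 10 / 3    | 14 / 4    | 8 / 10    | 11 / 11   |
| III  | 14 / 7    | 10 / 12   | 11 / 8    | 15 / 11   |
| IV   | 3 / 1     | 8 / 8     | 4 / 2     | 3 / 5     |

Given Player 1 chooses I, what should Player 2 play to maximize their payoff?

IV

With Player 1 fixed at I, Player 2's payoffs are: I → 5, II → 14, III → 13, IV → 15.
The maximum is 15, achieved by IV.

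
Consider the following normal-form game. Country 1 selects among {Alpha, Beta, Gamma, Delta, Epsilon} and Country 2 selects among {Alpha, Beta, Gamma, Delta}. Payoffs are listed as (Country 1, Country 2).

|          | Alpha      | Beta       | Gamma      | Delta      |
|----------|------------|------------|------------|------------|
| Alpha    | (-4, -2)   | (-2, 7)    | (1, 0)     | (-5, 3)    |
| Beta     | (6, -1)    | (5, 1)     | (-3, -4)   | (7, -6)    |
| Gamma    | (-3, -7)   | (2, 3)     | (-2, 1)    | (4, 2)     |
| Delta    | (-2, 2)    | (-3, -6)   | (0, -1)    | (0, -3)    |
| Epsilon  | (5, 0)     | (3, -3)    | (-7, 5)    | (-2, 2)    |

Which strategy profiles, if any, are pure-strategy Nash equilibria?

Check mutual best responses: a cell is a NE iff neither player can gain by unilaterally deviating.
Country 1's best responses — vs Alpha: Beta (payoff 6); vs Beta: Beta (payoff 5); vs Gamma: Alpha (payoff 1); vs Delta: Beta (payoff 7).
Country 2's best responses — vs Alpha: Beta (payoff 7); vs Beta: Beta (payoff 1); vs Gamma: Beta (payoff 3); vs Delta: Alpha (payoff 2); vs Epsilon: Gamma (payoff 5).
The only mutual best response is (Beta, Beta); neither player gains by switching there.

(Beta, Beta)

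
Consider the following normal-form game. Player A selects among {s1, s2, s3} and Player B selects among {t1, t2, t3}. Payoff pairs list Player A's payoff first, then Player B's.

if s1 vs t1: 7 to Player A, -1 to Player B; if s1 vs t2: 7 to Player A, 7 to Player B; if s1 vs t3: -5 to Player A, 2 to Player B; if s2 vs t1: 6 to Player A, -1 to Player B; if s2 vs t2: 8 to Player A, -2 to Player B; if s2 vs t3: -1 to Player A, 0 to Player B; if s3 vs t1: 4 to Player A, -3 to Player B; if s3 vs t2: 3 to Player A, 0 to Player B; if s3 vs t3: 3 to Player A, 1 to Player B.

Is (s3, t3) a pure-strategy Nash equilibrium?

Holding Player B at t3: Player A gets 3 from s3, versus -5 from s1, -1 from s2. No profitable deviation for Player A.
Holding Player A at s3: Player B gets 1 from t3, versus -3 from t1, 0 from t2. No profitable deviation for Player B either.

Yes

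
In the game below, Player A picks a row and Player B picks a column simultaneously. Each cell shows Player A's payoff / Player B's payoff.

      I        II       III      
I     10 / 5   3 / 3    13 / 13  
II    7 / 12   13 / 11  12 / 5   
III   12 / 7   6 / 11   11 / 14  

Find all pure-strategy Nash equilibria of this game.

Check mutual best responses: a cell is a NE iff neither player can gain by unilaterally deviating.
Player A's best responses — vs I: III (payoff 12); vs II: II (payoff 13); vs III: I (payoff 13).
Player B's best responses — vs I: III (payoff 13); vs II: I (payoff 12); vs III: III (payoff 14).
The only mutual best response is (I, III); neither player gains by switching there.

(I, III)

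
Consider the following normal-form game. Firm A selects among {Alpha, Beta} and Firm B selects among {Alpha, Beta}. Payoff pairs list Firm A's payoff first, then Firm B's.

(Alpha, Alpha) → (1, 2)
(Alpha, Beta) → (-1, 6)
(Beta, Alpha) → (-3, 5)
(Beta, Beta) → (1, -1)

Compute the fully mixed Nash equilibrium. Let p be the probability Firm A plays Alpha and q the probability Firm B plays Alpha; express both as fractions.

p = 3/5, q = 1/3

In a mixed NE each player is indifferent between their pure strategies, so the opponent's mix sets the indifference.
Firm B indifferent between Alpha and Beta: p·2 + (1−p)·5 = p·6 + (1−p)·(-1) ⟹ 5 + (-3)p = (-1) + 7p ⟹ p = 3/5.
Firm A indifferent between Alpha and Beta: q·1 + (1−q)·(-1) = q·(-3) + (1−q)·1 ⟹ (-1) + 2q = 1 + (-4)q ⟹ q = 1/3.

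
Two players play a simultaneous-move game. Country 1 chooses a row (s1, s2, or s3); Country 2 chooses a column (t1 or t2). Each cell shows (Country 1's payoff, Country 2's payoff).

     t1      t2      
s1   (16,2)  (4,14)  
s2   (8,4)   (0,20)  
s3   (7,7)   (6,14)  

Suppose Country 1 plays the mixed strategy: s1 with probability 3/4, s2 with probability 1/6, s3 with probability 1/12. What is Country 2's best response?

Country 2's best reply maximizes expected payoff against the mix.
t1: (3/4)·2 + (1/6)·4 + (1/12)·7 = 11/4
t2: (3/4)·14 + (1/6)·20 + (1/12)·14 = 15
Highest expected payoff is 15, from t2.

t2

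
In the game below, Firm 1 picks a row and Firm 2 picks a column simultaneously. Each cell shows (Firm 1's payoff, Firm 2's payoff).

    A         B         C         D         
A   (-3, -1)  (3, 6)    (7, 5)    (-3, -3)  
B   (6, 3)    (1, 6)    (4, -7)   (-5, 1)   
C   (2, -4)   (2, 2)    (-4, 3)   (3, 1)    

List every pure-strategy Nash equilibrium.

Check mutual best responses: a cell is a NE iff neither player can gain by unilaterally deviating.
Firm 1's best responses — vs A: B (payoff 6); vs B: A (payoff 3); vs C: A (payoff 7); vs D: C (payoff 3).
Firm 2's best responses — vs A: B (payoff 6); vs B: B (payoff 6); vs C: C (payoff 3).
The only mutual best response is (A, B); neither player gains by switching there.

(A, B)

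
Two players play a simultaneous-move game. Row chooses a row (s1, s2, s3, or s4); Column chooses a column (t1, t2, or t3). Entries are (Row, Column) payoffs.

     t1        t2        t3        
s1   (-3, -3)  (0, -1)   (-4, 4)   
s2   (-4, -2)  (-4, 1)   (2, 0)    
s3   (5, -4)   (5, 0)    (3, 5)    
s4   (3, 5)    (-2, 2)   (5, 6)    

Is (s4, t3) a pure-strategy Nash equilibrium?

Yes

Holding Column at t3: Row gets 5 from s4, versus -4 from s1, 2 from s2, 3 from s3. No profitable deviation for Row.
Holding Row at s4: Column gets 6 from t3, versus 5 from t1, 2 from t2. No profitable deviation for Column either.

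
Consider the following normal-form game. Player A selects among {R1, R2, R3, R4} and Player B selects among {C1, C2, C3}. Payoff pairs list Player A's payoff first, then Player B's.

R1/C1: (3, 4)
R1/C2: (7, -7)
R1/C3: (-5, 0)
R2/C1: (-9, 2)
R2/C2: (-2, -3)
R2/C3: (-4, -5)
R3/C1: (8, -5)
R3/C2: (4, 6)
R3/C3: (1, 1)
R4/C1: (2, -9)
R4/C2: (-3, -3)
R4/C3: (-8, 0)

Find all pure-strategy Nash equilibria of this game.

Check mutual best responses: a cell is a NE iff neither player can gain by unilaterally deviating.
Player A's best responses — vs C1: R3 (payoff 8); vs C2: R1 (payoff 7); vs C3: R3 (payoff 1).
Player B's best responses — vs R1: C1 (payoff 4); vs R2: C1 (payoff 2); vs R3: C2 (payoff 6); vs R4: C3 (payoff 0).
No cell has both players best-responding. For instance, Player A's best reply to C3 is R3, but against R3 Player B prefers C2 over C3.

There is no pure-strategy Nash equilibrium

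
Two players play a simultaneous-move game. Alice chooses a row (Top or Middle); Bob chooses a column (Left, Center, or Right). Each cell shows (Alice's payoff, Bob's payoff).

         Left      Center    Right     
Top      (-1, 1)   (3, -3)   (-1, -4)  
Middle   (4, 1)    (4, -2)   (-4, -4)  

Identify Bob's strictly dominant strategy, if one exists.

A strategy is strictly dominant if it gives Bob a strictly higher payoff than every other strategy, against every choice by the opponent.
Left strictly dominates: vs Top: 1 > each of {-3, -4}; vs Middle: 1 > each of {-2, -4}.

Left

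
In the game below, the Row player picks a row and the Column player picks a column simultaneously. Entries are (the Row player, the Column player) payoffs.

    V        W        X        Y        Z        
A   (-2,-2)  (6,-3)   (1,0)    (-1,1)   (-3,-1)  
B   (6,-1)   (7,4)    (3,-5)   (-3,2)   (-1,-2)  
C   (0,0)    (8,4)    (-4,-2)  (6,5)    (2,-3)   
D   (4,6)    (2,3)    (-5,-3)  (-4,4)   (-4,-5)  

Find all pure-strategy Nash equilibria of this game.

(C, Y)

A profile is a Nash equilibrium when each player is best-responding to the other.
The Row player's best responses — vs V: B (payoff 6); vs W: C (payoff 8); vs X: B (payoff 3); vs Y: C (payoff 6); vs Z: C (payoff 2).
The Column player's best responses — vs A: Y (payoff 1); vs B: W (payoff 4); vs C: Y (payoff 5); vs D: V (payoff 6).
The only mutual best response is (C, Y); neither player gains by switching there.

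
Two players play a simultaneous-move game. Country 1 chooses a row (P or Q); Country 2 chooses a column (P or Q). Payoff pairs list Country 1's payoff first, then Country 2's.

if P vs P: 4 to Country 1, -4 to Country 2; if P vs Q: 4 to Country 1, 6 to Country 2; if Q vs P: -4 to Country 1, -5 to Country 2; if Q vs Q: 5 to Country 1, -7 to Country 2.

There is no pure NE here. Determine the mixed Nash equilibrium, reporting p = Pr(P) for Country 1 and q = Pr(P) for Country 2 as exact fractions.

In a mixed NE each player is indifferent between their pure strategies, so the opponent's mix sets the indifference.
Country 2 indifferent between P and Q: p·(-4) + (1−p)·(-5) = p·6 + (1−p)·(-7) ⟹ (-5) + 1p = (-7) + 13p ⟹ p = 1/6.
Country 1 indifferent between P and Q: q·4 + (1−q)·4 = q·(-4) + (1−q)·5 ⟹ 4 + 0q = 5 + (-9)q ⟹ q = 1/9.

p = 1/6, q = 1/9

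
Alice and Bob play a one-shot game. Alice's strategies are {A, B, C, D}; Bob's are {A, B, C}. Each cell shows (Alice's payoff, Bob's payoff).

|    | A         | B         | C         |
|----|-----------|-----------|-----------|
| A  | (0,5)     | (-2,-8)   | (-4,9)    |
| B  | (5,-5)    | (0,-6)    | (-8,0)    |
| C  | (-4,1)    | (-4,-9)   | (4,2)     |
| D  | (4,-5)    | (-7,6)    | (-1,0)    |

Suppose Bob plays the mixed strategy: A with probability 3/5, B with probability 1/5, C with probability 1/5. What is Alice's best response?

B

Alice's best reply maximizes expected payoff against the mix.
A: (3/5)·0 + (1/5)·(-2) + (1/5)·(-4) = -6/5
B: (3/5)·5 + (1/5)·0 + (1/5)·(-8) = 7/5
C: (3/5)·(-4) + (1/5)·(-4) + (1/5)·4 = -12/5
D: (3/5)·4 + (1/5)·(-7) + (1/5)·(-1) = 4/5
Highest expected payoff is 7/5, from B.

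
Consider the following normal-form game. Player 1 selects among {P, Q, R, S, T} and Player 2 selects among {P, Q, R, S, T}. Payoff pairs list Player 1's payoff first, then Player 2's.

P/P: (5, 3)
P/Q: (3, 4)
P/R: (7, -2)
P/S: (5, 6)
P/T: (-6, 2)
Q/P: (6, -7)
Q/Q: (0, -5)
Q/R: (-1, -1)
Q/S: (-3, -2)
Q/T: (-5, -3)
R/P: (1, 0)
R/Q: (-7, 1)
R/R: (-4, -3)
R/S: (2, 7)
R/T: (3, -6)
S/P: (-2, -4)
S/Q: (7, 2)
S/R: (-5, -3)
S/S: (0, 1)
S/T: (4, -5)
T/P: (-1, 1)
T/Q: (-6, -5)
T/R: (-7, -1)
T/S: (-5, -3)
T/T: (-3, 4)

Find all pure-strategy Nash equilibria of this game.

A profile is a Nash equilibrium when each player is best-responding to the other.
Player 1's best responses — vs P: Q (payoff 6); vs Q: S (payoff 7); vs R: P (payoff 7); vs S: P (payoff 5); vs T: S (payoff 4).
Player 2's best responses — vs P: S (payoff 6); vs Q: R (payoff -1); vs R: S (payoff 7); vs S: Q (payoff 2); vs T: T (payoff 4).
Mutual best responses occur at (P, S) and (S, Q); at each, neither player gains by switching.

(P, S) and (S, Q)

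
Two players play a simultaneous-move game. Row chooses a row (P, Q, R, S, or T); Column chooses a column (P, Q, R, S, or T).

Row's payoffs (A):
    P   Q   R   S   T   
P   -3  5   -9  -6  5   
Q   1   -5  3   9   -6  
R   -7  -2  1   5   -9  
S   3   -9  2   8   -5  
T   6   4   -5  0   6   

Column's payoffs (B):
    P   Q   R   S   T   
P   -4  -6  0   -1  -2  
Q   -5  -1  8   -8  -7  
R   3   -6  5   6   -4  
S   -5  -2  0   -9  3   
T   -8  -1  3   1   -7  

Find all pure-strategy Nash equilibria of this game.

A profile is a Nash equilibrium when each player is best-responding to the other.
Row's best responses — vs P: T (payoff 6); vs Q: P (payoff 5); vs R: Q (payoff 3); vs S: Q (payoff 9); vs T: T (payoff 6).
Column's best responses — vs P: R (payoff 0); vs Q: R (payoff 8); vs R: S (payoff 6); vs S: T (payoff 3); vs T: R (payoff 3).
The only mutual best response is (Q, R); neither player gains by switching there.

(Q, R)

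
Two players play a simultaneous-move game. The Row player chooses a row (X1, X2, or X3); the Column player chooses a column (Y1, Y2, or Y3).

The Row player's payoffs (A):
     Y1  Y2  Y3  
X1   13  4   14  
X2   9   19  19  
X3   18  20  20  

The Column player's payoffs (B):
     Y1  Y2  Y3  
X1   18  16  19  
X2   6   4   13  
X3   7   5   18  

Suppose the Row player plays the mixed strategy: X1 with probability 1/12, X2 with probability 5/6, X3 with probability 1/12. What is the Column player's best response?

Compute the Column player's expected payoff from each pure strategy against the given mix.
Y1: (1/12)·18 + (5/6)·6 + (1/12)·7 = 85/12
Y2: (1/12)·16 + (5/6)·4 + (1/12)·5 = 61/12
Y3: (1/12)·19 + (5/6)·13 + (1/12)·18 = 167/12
Highest expected payoff is 167/12, from Y3.

Y3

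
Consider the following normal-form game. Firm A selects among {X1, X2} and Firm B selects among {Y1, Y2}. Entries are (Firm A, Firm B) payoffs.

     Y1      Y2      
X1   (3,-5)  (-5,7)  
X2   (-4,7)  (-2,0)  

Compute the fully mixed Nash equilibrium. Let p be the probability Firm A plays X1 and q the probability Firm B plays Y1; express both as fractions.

Each player's mixing probability is pinned down by making the *other* player indifferent.
Firm B indifferent between Y1 and Y2: p·(-5) + (1−p)·7 = p·7 + (1−p)·0 ⟹ 7 + (-12)p = 0 + 7p ⟹ p = 7/19.
Firm A indifferent between X1 and X2: q·3 + (1−q)·(-5) = q·(-4) + (1−q)·(-2) ⟹ (-5) + 8q = (-2) + (-2)q ⟹ q = 3/10.

p = 7/19, q = 3/10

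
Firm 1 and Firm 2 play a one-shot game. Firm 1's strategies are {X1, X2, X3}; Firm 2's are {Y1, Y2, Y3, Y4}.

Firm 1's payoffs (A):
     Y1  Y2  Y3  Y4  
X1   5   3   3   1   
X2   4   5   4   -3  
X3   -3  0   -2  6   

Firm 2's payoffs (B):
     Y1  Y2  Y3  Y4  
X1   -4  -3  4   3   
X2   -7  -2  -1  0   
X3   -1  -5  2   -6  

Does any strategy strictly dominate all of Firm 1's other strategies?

No strictly dominant strategy

Check whether one of Firm 1's strategies beats all alternatives regardless of what the opponent does.
X1 is not dominant: against Y2, X2 gives 5 > 3.
X2 is not dominant: against Y1, X1 gives 5 > 4.
X3 is not dominant: against Y1, X1 gives 5 > -3.
No single strategy is best against every opponent action.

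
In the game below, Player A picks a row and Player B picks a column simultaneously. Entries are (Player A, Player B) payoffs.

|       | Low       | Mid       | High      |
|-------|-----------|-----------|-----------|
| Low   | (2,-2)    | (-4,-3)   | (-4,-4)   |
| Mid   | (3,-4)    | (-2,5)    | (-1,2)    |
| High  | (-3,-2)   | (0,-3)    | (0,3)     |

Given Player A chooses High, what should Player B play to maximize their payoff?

With Player A fixed at High, Player B's payoffs are: Low → -2, Mid → -3, High → 3.
The maximum is 3, achieved by High.

High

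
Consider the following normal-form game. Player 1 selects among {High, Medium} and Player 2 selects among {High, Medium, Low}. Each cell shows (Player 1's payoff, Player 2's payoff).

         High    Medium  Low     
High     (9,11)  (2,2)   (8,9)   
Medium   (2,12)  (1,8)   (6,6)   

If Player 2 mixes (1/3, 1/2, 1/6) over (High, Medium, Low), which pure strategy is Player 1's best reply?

Compute Player 1's expected payoff from each pure strategy against the given mix.
High: (1/3)·9 + (1/2)·2 + (1/6)·8 = 16/3
Medium: (1/3)·2 + (1/2)·1 + (1/6)·6 = 13/6
Highest expected payoff is 16/3, from High.

High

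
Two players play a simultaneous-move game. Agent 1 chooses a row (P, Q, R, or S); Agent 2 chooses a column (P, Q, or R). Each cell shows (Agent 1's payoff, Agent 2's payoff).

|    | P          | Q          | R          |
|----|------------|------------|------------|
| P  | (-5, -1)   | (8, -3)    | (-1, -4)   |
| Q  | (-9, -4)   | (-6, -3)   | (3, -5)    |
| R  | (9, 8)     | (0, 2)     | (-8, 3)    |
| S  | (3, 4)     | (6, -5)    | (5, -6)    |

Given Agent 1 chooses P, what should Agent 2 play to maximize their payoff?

P

With Agent 1 fixed at P, Agent 2's payoffs are: P → -1, Q → -3, R → -4.
The maximum is -1, achieved by P.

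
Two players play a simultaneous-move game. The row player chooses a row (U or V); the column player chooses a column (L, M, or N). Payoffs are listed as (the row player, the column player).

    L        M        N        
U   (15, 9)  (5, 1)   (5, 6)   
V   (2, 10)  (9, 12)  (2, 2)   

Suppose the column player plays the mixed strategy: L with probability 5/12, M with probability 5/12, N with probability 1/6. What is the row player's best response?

U

Compute the row player's expected payoff from each pure strategy against the given mix.
U: (5/12)·15 + (5/12)·5 + (1/6)·5 = 55/6
V: (5/12)·2 + (5/12)·9 + (1/6)·2 = 59/12
Highest expected payoff is 55/6, from U.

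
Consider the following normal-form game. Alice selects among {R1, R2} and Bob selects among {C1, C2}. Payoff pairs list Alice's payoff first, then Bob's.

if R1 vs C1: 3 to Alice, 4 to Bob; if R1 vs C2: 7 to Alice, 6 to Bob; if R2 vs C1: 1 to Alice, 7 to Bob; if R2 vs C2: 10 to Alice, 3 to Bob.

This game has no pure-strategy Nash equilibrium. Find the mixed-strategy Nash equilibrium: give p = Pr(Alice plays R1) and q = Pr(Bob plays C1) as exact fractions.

In a mixed NE each player is indifferent between their pure strategies, so the opponent's mix sets the indifference.
Bob indifferent between C1 and C2: p·4 + (1−p)·7 = p·6 + (1−p)·3 ⟹ 7 + (-3)p = 3 + 3p ⟹ p = 2/3.
Alice indifferent between R1 and R2: q·3 + (1−q)·7 = q·1 + (1−q)·10 ⟹ 7 + (-4)q = 10 + (-9)q ⟹ q = 3/5.

p = 2/3, q = 3/5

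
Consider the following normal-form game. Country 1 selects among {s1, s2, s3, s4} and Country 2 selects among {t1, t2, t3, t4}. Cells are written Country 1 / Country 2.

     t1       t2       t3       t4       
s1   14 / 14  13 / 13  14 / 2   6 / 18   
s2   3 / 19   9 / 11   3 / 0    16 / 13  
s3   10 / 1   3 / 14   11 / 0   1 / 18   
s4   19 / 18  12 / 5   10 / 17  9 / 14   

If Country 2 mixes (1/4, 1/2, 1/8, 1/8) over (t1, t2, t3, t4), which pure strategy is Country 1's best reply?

Compute Country 1's expected payoff from each pure strategy against the given mix.
s1: (1/4)·14 + (1/2)·13 + (1/8)·14 + (1/8)·6 = 25/2
s2: (1/4)·3 + (1/2)·9 + (1/8)·3 + (1/8)·16 = 61/8
s3: (1/4)·10 + (1/2)·3 + (1/8)·11 + (1/8)·1 = 11/2
s4: (1/4)·19 + (1/2)·12 + (1/8)·10 + (1/8)·9 = 105/8
Highest expected payoff is 105/8, from s4.

s4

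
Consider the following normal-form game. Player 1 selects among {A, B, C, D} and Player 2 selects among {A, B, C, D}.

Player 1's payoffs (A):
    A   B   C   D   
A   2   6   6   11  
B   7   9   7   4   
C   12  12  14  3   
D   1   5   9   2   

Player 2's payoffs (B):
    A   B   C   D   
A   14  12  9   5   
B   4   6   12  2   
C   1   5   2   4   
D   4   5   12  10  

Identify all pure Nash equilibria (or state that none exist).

Find each player's best response to every opponent strategy; NE are the intersections.
Player 1's best responses — vs A: C (payoff 12); vs B: C (payoff 12); vs C: C (payoff 14); vs D: A (payoff 11).
Player 2's best responses — vs A: A (payoff 14); vs B: C (payoff 12); vs C: B (payoff 5); vs D: C (payoff 12).
The only mutual best response is (C, B); neither player gains by switching there.

(C, B)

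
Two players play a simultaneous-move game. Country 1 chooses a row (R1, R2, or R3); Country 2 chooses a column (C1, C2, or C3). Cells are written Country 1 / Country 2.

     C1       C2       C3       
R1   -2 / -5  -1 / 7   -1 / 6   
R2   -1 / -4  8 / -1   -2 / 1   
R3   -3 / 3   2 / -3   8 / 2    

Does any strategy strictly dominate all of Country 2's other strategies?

Check whether one of Country 2's strategies beats all alternatives regardless of what the opponent does.
C1 is not dominant: against R1, C2 gives 7 > -5.
C2 is not dominant: against R2, C3 gives 1 > -1.
C3 is not dominant: against R1, C2 gives 7 > 6.
No single strategy is best against every opponent action.

None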